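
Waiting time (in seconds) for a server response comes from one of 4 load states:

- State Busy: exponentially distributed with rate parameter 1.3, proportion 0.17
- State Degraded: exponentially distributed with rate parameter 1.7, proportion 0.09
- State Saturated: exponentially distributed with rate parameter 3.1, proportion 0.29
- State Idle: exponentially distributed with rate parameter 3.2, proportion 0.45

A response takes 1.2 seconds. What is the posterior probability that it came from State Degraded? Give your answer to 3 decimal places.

0.167

Posterior ∝ prior × likelihood, so P(k | x) ∝ π_k f_k(x); normalise over all components.
Exponential densities:
  p_Busy = 1.3·e^(−1.3·1.2) = 1.3·e^(−1.5600) = 0.273177
  p_Degraded = 1.7·e^(−1.7·1.2) = 1.7·e^(−2.0400) = 0.221049
  p_Saturated = 3.1·e^(−3.1·1.2) = 3.1·e^(−3.7200) = 0.0751253
  p_Idle = 3.2·e^(−3.2·1.2) = 3.2·e^(−3.8400) = 0.0687795
Prior × likelihood for each component:
  π_Busy·p_Busy = 0.17 × 0.273177 = 0.0464401
  π_Degraded·p_Degraded = 0.09 × 0.221049 = 0.0198944
  π_Saturated·p_Saturated = 0.29 × 0.0751253 = 0.0217863
  π_Idle·p_Idle = 0.45 × 0.0687795 = 0.0309508
Marginal: 0.0464401 + 0.0198944 + 0.0217863 + 0.0309508 = 0.119072
So the posterior for State Degraded is 0.0198944 / 0.119072 ≈ 0.167.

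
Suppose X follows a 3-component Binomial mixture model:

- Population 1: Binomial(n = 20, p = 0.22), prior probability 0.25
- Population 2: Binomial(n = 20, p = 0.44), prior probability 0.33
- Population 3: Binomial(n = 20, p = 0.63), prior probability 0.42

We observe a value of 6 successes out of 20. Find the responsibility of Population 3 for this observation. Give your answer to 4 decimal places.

0.0147

Posterior ∝ prior × likelihood, so P(k | x) ∝ P(Z=k) f_k(x); normalise over all components.
Evaluate each component's likelihood at the observed value:
  L_1 = C(20,6)·0.22^6·0.78^14 = 38760·0.00011338·0.0308549 = 0.135595
  L_2 = C(20,6)·0.44^6·0.56^14 = 38760·0.00725631·0.000298286 = 0.0838943
  L_3 = C(20,6)·0.63^6·0.37^14 = 38760·0.0625235·9.01206e-07 = 0.00218399
Weight by the priors:
  P(Z=1)·L_1 = 0.25 × 0.135595 = 0.0338988
  P(Z=2)·L_2 = 0.33 × 0.0838943 = 0.0276851
  P(Z=3)·L_3 = 0.42 × 0.00218399 = 0.000917277
Sum: 0.0338988 + 0.0276851 + 0.000917277 = 0.0625012
So the posterior for Population 3 is 0.000917277 / 0.0625012 ≈ 0.0147.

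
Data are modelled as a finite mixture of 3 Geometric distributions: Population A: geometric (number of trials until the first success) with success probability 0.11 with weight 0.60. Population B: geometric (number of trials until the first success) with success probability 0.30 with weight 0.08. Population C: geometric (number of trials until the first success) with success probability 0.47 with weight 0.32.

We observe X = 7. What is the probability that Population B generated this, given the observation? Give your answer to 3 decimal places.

0.072

Posterior ∝ prior × likelihood, so P(k | x) ∝ π_k f_k(x); normalise over all components.
Geometric probabilities:
  p_A = 0.11·(1−0.11)^6 = 0.11·0.496981 = 0.0546679
  p_B = 0.30·(1−0.30)^6 = 0.30·0.117649 = 0.0352947
  p_C = 0.47·(1−0.47)^6 = 0.47·0.0221644 = 0.0104172
Prior × likelihood for each component:
  π_A·p_A = 0.60 × 0.0546679 = 0.0328008
  π_B·p_B = 0.08 × 0.0352947 = 0.00282358
  π_C·p_C = 0.32 × 0.0104172 = 0.00333352
Denominator: 0.0328008 + 0.00282358 + 0.00333352 = 0.0389579
So the posterior for Population B is 0.00282358 / 0.0389579 ≈ 0.072.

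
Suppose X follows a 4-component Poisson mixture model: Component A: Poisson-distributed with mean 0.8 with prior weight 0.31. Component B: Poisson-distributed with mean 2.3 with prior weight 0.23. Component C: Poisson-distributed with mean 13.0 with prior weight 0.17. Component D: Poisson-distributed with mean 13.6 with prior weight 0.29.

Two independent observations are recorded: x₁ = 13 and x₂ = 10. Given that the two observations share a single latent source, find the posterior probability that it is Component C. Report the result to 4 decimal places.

0.4081

Posterior ∝ prior × likelihood, so P(k | x) ∝ π_k f_k(x); normalise over all components.
Since both observations come from the same component, the likelihood for component k is f_k(x₁)·f_k(x₂).
  f_A = [3.96692e-12] × [1.32954e-08] = 5.27418e-20
  f_B = [8.11529e-07] × [0.000114456] = 9.28843e-11
  f_C = [0.10994] × [0.0858702] = 0.00944055
  f_D = [0.108473] × [0.0739982] = 0.00802679
Prior × likelihood for each component:
  π_A·f_A = 0.31 × 5.27418e-20 = 1.635e-20
  π_B·f_B = 0.23 × 9.28843e-11 = 2.13634e-11
  π_C·f_C = 0.17 × 0.00944055 = 0.00160489
  π_D·f_D = 0.29 × 0.00802679 = 0.00232777
Evidence: 1.635e-20 + 2.13634e-11 + 0.00160489 + 0.00232777 = 0.00393266
P(Component C | x₁, x₂) ≈ 0.4081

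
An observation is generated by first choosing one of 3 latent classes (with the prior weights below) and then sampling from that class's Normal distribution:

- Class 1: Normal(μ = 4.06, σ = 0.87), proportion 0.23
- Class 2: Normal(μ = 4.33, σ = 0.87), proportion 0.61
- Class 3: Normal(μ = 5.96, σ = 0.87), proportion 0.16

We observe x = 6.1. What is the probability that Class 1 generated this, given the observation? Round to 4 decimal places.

0.0589

By Bayes' theorem, P(k | x) = w_k f_k(x) / Σ_j w_j f_j(x).
Component likelihoods at x = 6.1:
  L_1 = (1/(0.87·√(2π)))·exp(−(6.1−4.06)²/(2·0.87²)) = 0.458554·exp(-2.74911) = 0.0293406
  L_2 = (1/(0.87·√(2π)))·exp(−(6.1−4.33)²/(2·0.87²)) = 0.458554·exp(-2.06956) = 0.0578885
  L_3 = (1/(0.87·√(2π)))·exp(−(6.1−5.96)²/(2·0.87²)) = 0.458554·exp(-0.01295) = 0.452655
Multiply by the mixture weights:
  w_1·L_1 = 0.23 × 0.0293406 = 0.00674833
  w_2·L_2 = 0.61 × 0.0578885 = 0.035312
  w_3·L_3 = 0.16 × 0.452655 = 0.0724249
Normaliser: 0.00674833 + 0.035312 + 0.0724249 = 0.114485
Responsibility of Class 1: 0.00674833 / 0.114485 ≈ 0.0589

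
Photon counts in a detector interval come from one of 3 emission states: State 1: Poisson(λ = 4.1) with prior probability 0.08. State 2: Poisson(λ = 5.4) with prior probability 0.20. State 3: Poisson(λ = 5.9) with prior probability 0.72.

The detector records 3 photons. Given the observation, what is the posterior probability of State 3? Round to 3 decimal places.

P(component k | x) = π_k·f_k(x) / marginal(x), where marginal(x) = Σ_j π_j·f_j(x).
Poisson probabilities:
  L_1 = 0.190368
  L_2 = 0.118533
  L_3 = 0.0937707
Multiply by the mixture weights:
  π_1·L_1 = 0.08 × 0.190368 = 0.0152294
  π_2·L_2 = 0.20 × 0.118533 = 0.0237066
  π_3·L_3 = 0.72 × 0.0937707 = 0.0675149
Sum: 0.0152294 + 0.0237066 + 0.0675149 = 0.106451
P(State 3 | 3 photons) = 0.0675149 / 0.106451 ≈ 0.634

0.634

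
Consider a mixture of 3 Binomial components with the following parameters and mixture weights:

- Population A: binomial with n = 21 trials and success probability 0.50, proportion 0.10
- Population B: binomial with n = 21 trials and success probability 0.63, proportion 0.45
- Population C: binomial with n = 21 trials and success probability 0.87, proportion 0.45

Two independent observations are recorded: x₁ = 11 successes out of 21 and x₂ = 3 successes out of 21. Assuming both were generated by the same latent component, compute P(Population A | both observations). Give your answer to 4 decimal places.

0.9757

Apply Bayes' rule: the posterior for each component is proportional to its prior times its likelihood at x.
Since both observations come from the same component, the likelihood for component k is f_k(x₁)·f_k(x₂).
  p_A = [C(21,11)·0.50^11·0.50^10 = 352716·0.000488281·0.000976562 = 0.168188] × [0.000634193] = 0.000106664
  p_B = [C(21,11)·0.63^11·0.37^10 = 352716·0.00620506·4.80858e-05 = 0.105242] × [5.617e-06] = 5.91143e-07
  p_C = [C(21,11)·0.87^11·0.13^10 = 352716·0.216128·1.37858e-09 = 0.000105092] × [9.84895e-14] = 1.03505e-17
Weight by the priors:
  π_A·p_A = 0.10 × 0.000106664 = 1.06664e-05
  π_B·p_B = 0.45 × 5.91143e-07 = 2.66014e-07
  π_C·p_C = 0.45 × 1.03505e-17 = 4.65771e-18
Normaliser: 1.06664e-05 + 2.66014e-07 + 4.65771e-18 = 1.09324e-05
So the posterior for Population A is 1.06664e-05 / 1.09324e-05 ≈ 0.9757.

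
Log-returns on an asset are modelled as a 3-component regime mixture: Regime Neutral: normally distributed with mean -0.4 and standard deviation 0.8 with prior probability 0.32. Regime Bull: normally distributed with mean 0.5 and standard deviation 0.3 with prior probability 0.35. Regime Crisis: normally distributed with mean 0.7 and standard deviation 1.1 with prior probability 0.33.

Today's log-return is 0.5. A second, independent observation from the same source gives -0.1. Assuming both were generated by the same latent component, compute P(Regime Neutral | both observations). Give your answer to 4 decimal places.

0.2526

Apply Bayes' rule: the posterior for each component is proportional to its prior times its likelihood at x.
Since both observations come from the same component, the likelihood for component k is f_k(x₁)·f_k(x₂).
  f_Neutral = [(1/(0.8·√(2π)))·exp(−(0.5−-0.4)²/(2·0.8²)) = 0.498678·exp(-0.63281) = 0.264846] × [0.464819] = 0.123105
  f_Bull = [(1/(0.3·√(2π)))·exp(−(0.5−0.5)²/(2·0.3²)) = 1.329808·exp(-0.00000) = 1.32981] × [0.17997] = 0.239325
  f_Crisis = [(1/(1.1·√(2π)))·exp(−(0.5−0.7)²/(2·1.1²)) = 0.362675·exp(-0.01653) = 0.356729] × [0.278396] = 0.099312
Unnormalised posteriors:
  π_Neutral·f_Neutral = 0.32 × 0.123105 = 0.0393937
  π_Bull·f_Bull = 0.35 × 0.239325 = 0.0837639
  π_Crisis·f_Crisis = 0.33 × 0.099312 = 0.032773
Marginal: 0.0393937 + 0.0837639 + 0.032773 = 0.155931
Responsibility of Regime Neutral: 0.0393937 / 0.155931 ≈ 0.2526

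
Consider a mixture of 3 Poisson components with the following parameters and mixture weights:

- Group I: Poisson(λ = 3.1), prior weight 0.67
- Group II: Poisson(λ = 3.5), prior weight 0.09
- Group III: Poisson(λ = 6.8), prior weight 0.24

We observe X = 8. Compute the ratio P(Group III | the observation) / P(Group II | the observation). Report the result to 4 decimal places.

19.9675

The posterior odds equal the prior odds times the likelihood ratio: (π_i/π_j)·(f_i(x)/f_j(x)).
Component likelihoods at x = 8:
  L_I = e^(−3.1)·3.1^8/8! = 0.00952928
  L_II = e^(−3.5)·3.5^8/8! = 0.0168653
  L_III = e^(−6.8)·6.8^8/8! = 0.126284
Posterior odds = (π_III·L_III) / (π_II·L_II) = (0.24·0.126284) / (0.09·0.0168653) = 0.0303082 / 0.00151787 ≈ 19.9675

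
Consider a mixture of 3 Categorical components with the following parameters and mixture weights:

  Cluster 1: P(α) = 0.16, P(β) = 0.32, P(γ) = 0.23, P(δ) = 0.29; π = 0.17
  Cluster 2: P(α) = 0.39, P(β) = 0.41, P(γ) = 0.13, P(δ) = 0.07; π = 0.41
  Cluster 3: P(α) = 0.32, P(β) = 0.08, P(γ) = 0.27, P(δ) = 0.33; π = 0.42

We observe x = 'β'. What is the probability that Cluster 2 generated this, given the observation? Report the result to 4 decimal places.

0.6564

The responsibility of component k is π_k f_k(x) divided by Σ_j π_j f_j(x).
Component likelihoods at x = 'β':
  L_1 = P(β | comp) = 0.32
  L_2 = P(β | comp) = 0.41
  L_3 = P(β | comp) = 0.08
Multiply by the mixture weights:
  π_1·L_1 = 0.17 × 0.32 = 0.0544
  π_2·L_2 = 0.41 × 0.41 = 0.1681
  π_3·L_3 = 0.42 × 0.08 = 0.0336
Normaliser: 0.0544 + 0.1681 + 0.0336 = 0.2561
P(Cluster 2 | x) ≈ 0.6564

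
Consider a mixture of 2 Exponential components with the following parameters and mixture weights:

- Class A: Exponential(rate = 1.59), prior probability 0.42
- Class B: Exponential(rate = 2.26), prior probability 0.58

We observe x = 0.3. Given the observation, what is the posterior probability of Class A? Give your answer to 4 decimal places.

0.3838

P(component k | x) = π_k·f_k(x) / marginal(x), where marginal(x) = Σ_j π_j·f_j(x).
Exponential densities:
  f_A = 0.986822
  f_B = 1.14725
Weight by the priors:
  π_A·f_A = 0.42 × 0.986822 = 0.414465
  π_B·f_B = 0.58 × 1.14725 = 0.665403
Sum: 0.414465 + 0.665403 = 1.07987
Responsibility of Class A: 0.414465 / 1.07987 ≈ 0.3838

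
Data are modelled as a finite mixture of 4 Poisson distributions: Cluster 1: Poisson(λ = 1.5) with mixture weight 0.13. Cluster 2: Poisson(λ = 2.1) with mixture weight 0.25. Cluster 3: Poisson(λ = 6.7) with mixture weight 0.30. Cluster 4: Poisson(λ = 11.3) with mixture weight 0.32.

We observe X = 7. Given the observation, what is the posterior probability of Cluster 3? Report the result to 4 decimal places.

By Bayes' theorem, P(k | x) = w_k f_k(x) / Σ_j w_j f_j(x).
Component likelihoods at x = 7:
  f_1 = 0.000756426
  f_2 = 0.00437609
  f_3 = 0.14802
  f_4 = 0.0577552
Unnormalised posteriors:
  w_1·f_1 = 0.13 × 0.000756426 = 9.83354e-05
  w_2·f_2 = 0.25 × 0.00437609 = 0.00109402
  w_3·f_3 = 0.30 × 0.14802 = 0.044406
  w_4·f_4 = 0.32 × 0.0577552 = 0.0184817
Marginal: 9.83354e-05 + 0.00109402 + 0.044406 + 0.0184817 = 0.06408
P(Cluster 3 | the observation) = 0.044406 / 0.06408 ≈ 0.6930

0.6930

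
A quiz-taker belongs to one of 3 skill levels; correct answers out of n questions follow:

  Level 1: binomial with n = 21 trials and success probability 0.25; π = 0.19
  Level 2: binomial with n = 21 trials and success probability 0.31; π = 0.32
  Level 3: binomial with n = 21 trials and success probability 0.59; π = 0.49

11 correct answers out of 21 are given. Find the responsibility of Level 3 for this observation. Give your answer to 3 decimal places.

Apply Bayes' rule: the posterior for each component is proportional to its prior times its likelihood at x.
Binomial probabilities:
  f_1 = 0.00473563
  f_2 = 0.0219227
  f_3 = 0.14277
Weight by the priors:
  P(Z=1)·f_1 = 0.19 × 0.00473563 = 0.00089977
  P(Z=2)·f_2 = 0.32 × 0.0219227 = 0.00701527
  P(Z=3)·f_3 = 0.49 × 0.14277 = 0.0699571
Evidence: 0.00089977 + 0.00701527 + 0.0699571 = 0.0778722
Responsibility of Level 3: 0.0699571 / 0.0778722 ≈ 0.898

0.898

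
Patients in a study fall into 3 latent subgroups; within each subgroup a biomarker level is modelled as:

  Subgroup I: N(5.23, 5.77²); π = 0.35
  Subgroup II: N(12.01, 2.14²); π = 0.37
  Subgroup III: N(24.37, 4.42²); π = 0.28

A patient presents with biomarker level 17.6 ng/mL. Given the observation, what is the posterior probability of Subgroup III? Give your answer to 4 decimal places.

0.6243

By Bayes' theorem, P(k | x) = π_k f_k(x) / Σ_j π_j f_j(x).
Component likelihoods at x = 17.6 ng/mL:
  f_I = (1/(5.77·√(2π)))·exp(−(17.6−5.23)²/(2·5.77²)) = 0.069141·exp(-2.29804) = 0.00694557
  f_II = (1/(2.14·√(2π)))·exp(−(17.6−12.01)²/(2·2.14²)) = 0.186422·exp(-3.41166) = 0.00614936
  f_III = (1/(4.42·√(2π)))·exp(−(17.6−24.37)²/(2·4.42²)) = 0.090258·exp(-1.17301) = 0.027929
Prior × likelihood for each component:
  π_I·f_I = 0.35 × 0.00694557 = 0.00243095
  π_II·f_II = 0.37 × 0.00614936 = 0.00227526
  π_III·f_III = 0.28 × 0.027929 = 0.00782011
Denominator: 0.00243095 + 0.00227526 + 0.00782011 = 0.0125263
P(Subgroup III | x) ≈ 0.6243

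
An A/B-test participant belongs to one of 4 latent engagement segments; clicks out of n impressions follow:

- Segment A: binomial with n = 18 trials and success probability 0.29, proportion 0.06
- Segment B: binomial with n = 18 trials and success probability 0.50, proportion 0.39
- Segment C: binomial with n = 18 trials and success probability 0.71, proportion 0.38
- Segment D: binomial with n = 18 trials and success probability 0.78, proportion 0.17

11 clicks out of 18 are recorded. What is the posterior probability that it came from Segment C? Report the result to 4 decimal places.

By Bayes' theorem, P(k | x) = π_k f_k(x) / Σ_j π_j f_j(x).
Component likelihoods at x = 11 clicks out of 18:
  L_A = C(18,11)·0.29^11·0.71^7 = 31824·1.22005e-06·0.0909512 = 0.00353135
  L_B = C(18,11)·0.50^11·0.50^7 = 31824·0.000488281·0.0078125 = 0.121399
  L_C = C(18,11)·0.71^11·0.29^7 = 31824·0.0231122·0.000172499 = 0.126877
  L_D = C(18,11)·0.78^11·0.22^7 = 31824·0.0650191·2.49436e-05 = 0.0516124
Multiply by the mixture weights:
  π_A·L_A = 0.06 × 0.00353135 = 0.000211881
  π_B·L_B = 0.39 × 0.121399 = 0.0473456
  π_C·L_C = 0.38 × 0.126877 = 0.0482132
  π_D·L_D = 0.17 × 0.0516124 = 0.00877411
Denominator: 0.000211881 + 0.0473456 + 0.0482132 + 0.00877411 = 0.104545
P(Segment C | x) = 0.0482132 / 0.104545 ≈ 0.4612

0.4612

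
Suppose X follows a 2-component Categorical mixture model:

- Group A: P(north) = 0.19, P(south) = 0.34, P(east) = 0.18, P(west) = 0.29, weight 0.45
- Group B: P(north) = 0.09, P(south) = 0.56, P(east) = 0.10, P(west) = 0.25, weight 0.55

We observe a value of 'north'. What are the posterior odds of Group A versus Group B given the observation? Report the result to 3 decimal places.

1.727

The posterior odds equal the prior odds times the likelihood ratio: (P(Z=i)/P(Z=j))·(f_i(x)/f_j(x)).
Categorical probabilities:
  L_A = 0.19
  L_B = 0.09
Posterior odds = (P(Z=A)·L_A) / (P(Z=B)·L_B) = (0.45·0.19) / (0.55·0.09) = 0.0855 / 0.0495 ≈ 1.727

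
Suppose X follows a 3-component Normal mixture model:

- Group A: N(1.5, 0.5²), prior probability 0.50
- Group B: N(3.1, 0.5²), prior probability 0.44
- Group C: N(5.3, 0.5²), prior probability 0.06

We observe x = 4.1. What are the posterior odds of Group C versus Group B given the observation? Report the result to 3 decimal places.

0.057

Posterior odds = (π_i f_i(x)) / (π_j f_j(x)); the normalising sum cancels.
Evaluate each component's likelihood at the observed value:
  p_A = 1.07221e-06
  p_B = 0.107982
  p_C = 0.0447891
0.00268734 / 0.0475121 ≈ 0.057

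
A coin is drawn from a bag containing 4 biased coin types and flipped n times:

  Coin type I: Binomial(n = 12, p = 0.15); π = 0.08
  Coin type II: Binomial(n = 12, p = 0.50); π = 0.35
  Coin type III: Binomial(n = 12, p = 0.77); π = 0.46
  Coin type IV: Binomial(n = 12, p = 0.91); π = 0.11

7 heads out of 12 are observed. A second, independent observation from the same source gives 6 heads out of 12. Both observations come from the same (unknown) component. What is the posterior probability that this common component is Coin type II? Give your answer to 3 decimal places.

0.934

P(component k | x) = w_k·f_k(x) / marginal(x), where marginal(x) = Σ_j w_j·f_j(x).
Since both observations come from the same component, the likelihood for component k is f_k(x₁)·f_k(x₂).
  L_I = [0.000600425] × [0.00396948] = 2.38337e-06
  L_II = [0.193359] × [0.225586] = 0.0436192
  L_III = [0.0818087] × [0.0285091] = 0.00233229
  L_IV = [0.00241673] × [0.000278853] = 6.73911e-07
Unnormalised posteriors:
  w_I·L_I = 0.08 × 2.38337e-06 = 1.9067e-07
  w_II·L_II = 0.35 × 0.0436192 = 0.0152667
  w_III·L_III = 0.46 × 0.00233229 = 0.00107285
  w_IV·L_IV = 0.11 × 6.73911e-07 = 7.41303e-08
Evidence: 1.9067e-07 + 0.0152667 + 0.00107285 + 7.41303e-08 = 0.0163398
So the posterior for Coin type II is 0.0152667 / 0.0163398 ≈ 0.934.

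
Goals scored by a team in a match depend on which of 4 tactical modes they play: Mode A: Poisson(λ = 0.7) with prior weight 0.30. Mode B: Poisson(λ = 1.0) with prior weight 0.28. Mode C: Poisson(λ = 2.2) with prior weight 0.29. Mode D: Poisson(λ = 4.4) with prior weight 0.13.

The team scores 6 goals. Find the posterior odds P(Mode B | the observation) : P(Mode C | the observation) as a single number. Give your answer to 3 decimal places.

0.028

The posterior odds equal the prior odds times the likelihood ratio: (P(Z=i)/P(Z=j))·(f_i(x)/f_j(x)).
Component likelihoods at x = 6 goals:
  p_A = 8.11427e-05
  p_B = 0.000510944
  p_C = 0.0174484
  p_D = 0.123734
0.000143064 / 0.00506004 ≈ 0.028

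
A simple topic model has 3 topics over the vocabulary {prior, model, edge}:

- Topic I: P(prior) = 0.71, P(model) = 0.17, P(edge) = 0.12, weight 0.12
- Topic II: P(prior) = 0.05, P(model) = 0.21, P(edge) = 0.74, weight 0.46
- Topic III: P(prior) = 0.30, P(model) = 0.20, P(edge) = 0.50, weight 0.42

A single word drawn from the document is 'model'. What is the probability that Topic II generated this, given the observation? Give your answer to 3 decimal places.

0.481

By Bayes' theorem, P(k | x) = π_k f_k(x) / Σ_j π_j f_j(x).
Categorical probabilities:
  p_I = P(model | comp) = 0.17
  p_II = P(model | comp) = 0.21
  p_III = P(model | comp) = 0.20
Multiply by the mixture weights:
  π_I·p_I = 0.12 × 0.17 = 0.0204
  π_II·p_II = 0.46 × 0.21 = 0.0966
  π_III·p_III = 0.42 × 0.2 = 0.084
Sum: 0.0204 + 0.0966 + 0.084 = 0.201
P(Topic II | x) ≈ 0.481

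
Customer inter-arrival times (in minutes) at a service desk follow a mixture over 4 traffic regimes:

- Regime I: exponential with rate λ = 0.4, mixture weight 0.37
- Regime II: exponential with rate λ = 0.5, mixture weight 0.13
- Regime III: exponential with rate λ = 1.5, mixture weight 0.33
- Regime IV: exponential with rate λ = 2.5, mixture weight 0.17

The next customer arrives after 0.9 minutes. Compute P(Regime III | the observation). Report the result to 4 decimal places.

Apply Bayes' rule: the posterior for each component is proportional to its prior times its likelihood at x.
Component likelihoods at x = 0.9 minutes:
  p_I = 0.4·e^(−0.4·0.9) = 0.4·e^(−0.3600) = 0.279071
  p_II = 0.5·e^(−0.5·0.9) = 0.5·e^(−0.4500) = 0.318814
  p_III = 1.5·e^(−1.5·0.9) = 1.5·e^(−1.3500) = 0.38886
  p_IV = 2.5·e^(−2.5·0.9) = 2.5·e^(−2.2500) = 0.263498
Weight by the priors:
  π_I·p_I = 0.37 × 0.279071 = 0.103256
  π_II·p_II = 0.13 × 0.318814 = 0.0414458
  π_III·p_III = 0.33 × 0.38886 = 0.128324
  π_IV·p_IV = 0.17 × 0.263498 = 0.0447947
Evidence: 0.103256 + 0.0414458 + 0.128324 + 0.0447947 = 0.317821
P(Regime III | data) = 0.128324 / 0.317821 ≈ 0.4038

0.4038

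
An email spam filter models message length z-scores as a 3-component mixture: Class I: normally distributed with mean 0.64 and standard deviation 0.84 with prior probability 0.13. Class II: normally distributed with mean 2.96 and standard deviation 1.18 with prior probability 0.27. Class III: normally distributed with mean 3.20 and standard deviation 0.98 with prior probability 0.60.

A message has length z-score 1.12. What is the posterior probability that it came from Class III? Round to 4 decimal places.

Apply Bayes' rule: the posterior for each component is proportional to its prior times its likelihood at x.
Component likelihoods at x = 1.12:
  L_I = 0.40339
  L_II = 0.100239
  L_III = 0.0428037
Multiply by the mixture weights:
  w_I·L_I = 0.13 × 0.40339 = 0.0524408
  w_II·L_II = 0.27 × 0.100239 = 0.0270646
  w_III·L_III = 0.60 × 0.0428037 = 0.0256822
Normaliser: 0.0524408 + 0.0270646 + 0.0256822 = 0.105188
Responsibility of Class III: 0.0256822 / 0.105188 ≈ 0.2442

0.2442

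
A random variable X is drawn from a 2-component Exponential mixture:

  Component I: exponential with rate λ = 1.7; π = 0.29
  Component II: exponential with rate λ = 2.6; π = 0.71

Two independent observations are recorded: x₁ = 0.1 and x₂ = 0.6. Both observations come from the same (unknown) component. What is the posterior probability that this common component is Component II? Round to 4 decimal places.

0.7531

P(component k | x) = π_k·f_k(x) / marginal(x), where marginal(x) = Σ_j π_j·f_j(x).
Since both observations come from the same component, the likelihood for component k is f_k(x₁)·f_k(x₂).
  p_I = [1.43423] × [0.613011] = 0.879199
  p_II = [2.00473] × [0.546354] = 1.09529
Weight by the priors:
  π_I·p_I = 0.29 × 0.879199 = 0.254968
  π_II·p_II = 0.71 × 1.09529 = 0.777659
Evidence: 0.254968 + 0.777659 = 1.03263
P(Component II | x₁,x₂) ≈ 0.7531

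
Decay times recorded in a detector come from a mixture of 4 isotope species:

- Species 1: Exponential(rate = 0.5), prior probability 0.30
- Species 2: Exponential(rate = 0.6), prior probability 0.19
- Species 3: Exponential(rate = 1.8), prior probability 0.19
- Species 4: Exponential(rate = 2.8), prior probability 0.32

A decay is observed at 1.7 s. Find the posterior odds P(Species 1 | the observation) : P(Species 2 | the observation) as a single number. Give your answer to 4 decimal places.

Only the two components matter; the odds are (w_i f_i(x)) / (w_j f_j(x)).
Exponential densities:
  L_1 = 0.213707
  L_2 = 0.216357
  L_3 = 0.0843979
  L_4 = 0.0239837
0.0641122 / 0.0411078 ≈ 1.5596

1.5596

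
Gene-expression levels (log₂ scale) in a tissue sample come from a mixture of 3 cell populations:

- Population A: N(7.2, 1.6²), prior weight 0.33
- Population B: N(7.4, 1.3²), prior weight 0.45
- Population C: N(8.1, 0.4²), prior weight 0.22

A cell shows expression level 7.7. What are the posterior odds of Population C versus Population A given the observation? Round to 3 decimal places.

Only the two components matter; the odds are (π_i f_i(x)) / (π_j f_j(x)).
Component likelihoods at x = 7.7:
  L_A = (1/(1.6·√(2π)))·exp(−(7.7−7.2)²/(2·1.6²)) = 0.249339·exp(-0.04883) = 0.237457
  L_B = (1/(1.3·√(2π)))·exp(−(7.7−7.4)²/(2·1.3²)) = 0.306879·exp(-0.02663) = 0.298815
  L_C = (1/(0.4·√(2π)))·exp(−(7.7−8.1)²/(2·0.4²)) = 0.997356·exp(-0.50000) = 0.604927
Posterior odds = (π_C·L_C) / (π_A·L_A) = (0.22·0.604927) / (0.33·0.237457) = 0.133084 / 0.0783607 ≈ 1.698

1.698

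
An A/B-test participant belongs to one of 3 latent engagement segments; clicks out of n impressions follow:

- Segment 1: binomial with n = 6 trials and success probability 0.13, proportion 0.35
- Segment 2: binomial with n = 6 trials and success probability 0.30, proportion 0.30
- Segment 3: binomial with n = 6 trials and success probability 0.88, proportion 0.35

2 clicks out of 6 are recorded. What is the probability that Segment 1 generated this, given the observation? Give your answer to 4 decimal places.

0.3413

Apply Bayes' rule: the posterior for each component is proportional to its prior times its likelihood at x.
Component likelihoods at x = 2 clicks out of 6:
  f_1 = C(6,2)·0.13^2·0.87^4 = 15·0.0169·0.572898 = 0.14523
  f_2 = C(6,2)·0.30^2·0.70^4 = 15·0.09·0.2401 = 0.324135
  f_3 = C(6,2)·0.88^2·0.12^4 = 15·0.7744·0.00020736 = 0.00240869
Multiply by the mixture weights:
  w_1·f_1 = 0.35 × 0.14523 = 0.0508303
  w_2·f_2 = 0.30 × 0.324135 = 0.0972405
  w_3·f_3 = 0.35 × 0.00240869 = 0.000843043
Denominator: 0.0508303 + 0.0972405 + 0.000843043 = 0.148914
Responsibility of Segment 1: 0.0508303 / 0.148914 ≈ 0.3413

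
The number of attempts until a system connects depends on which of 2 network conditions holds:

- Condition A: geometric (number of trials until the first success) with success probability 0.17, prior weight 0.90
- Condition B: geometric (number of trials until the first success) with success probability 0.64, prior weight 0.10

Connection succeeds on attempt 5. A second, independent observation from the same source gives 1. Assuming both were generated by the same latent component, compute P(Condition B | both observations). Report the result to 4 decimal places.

Apply Bayes' rule: the posterior for each component is proportional to its prior times its likelihood at x.
Since both observations come from the same component, the likelihood for component k is f_k(x₁)·f_k(x₂).
  f_A = [0.17·(1−0.17)^4 = 0.17·0.474583 = 0.0806791] × [0.17] = 0.0137155
  f_B = [0.64·(1−0.64)^4 = 0.64·0.0167962 = 0.0107495] × [0.64] = 0.00687971
Multiply by the mixture weights:
  P(Z=A)·f_A = 0.90 × 0.0137155 = 0.0123439
  P(Z=B)·f_B = 0.10 × 0.00687971 = 0.000687971
Normaliser: 0.0123439 + 0.000687971 = 0.0130319
So the posterior for Condition B is 0.000687971 / 0.0130319 ≈ 0.0528.

0.0528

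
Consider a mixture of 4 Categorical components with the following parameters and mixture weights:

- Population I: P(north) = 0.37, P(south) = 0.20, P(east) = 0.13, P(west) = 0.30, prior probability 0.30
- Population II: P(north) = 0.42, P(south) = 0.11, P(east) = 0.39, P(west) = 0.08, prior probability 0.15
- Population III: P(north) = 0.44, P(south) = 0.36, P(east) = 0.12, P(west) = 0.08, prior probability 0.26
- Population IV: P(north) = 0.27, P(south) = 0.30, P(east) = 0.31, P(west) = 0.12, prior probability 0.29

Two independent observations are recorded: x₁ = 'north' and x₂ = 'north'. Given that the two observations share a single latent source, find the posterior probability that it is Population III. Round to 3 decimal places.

Posterior ∝ prior × likelihood, so P(k | x) ∝ P(Z=k) f_k(x); normalise over all components.
Since both observations come from the same component, the likelihood for component k is f_k(x₁)·f_k(x₂).
  p_I = [P(north | comp) = 0.37] × [0.37] = 0.1369
  p_II = [P(north | comp) = 0.42] × [0.42] = 0.1764
  p_III = [P(north | comp) = 0.44] × [0.44] = 0.1936
  p_IV = [P(north | comp) = 0.27] × [0.27] = 0.0729
Weight by the priors:
  P(Z=I)·p_I = 0.30 × 0.1369 = 0.04107
  P(Z=II)·p_II = 0.15 × 0.1764 = 0.02646
  P(Z=III)·p_III = 0.26 × 0.1936 = 0.050336
  P(Z=IV)·p_IV = 0.29 × 0.0729 = 0.021141
Denominator: 0.04107 + 0.02646 + 0.050336 + 0.021141 = 0.139007
So the posterior for Population III is 0.050336 / 0.139007 ≈ 0.362.

0.362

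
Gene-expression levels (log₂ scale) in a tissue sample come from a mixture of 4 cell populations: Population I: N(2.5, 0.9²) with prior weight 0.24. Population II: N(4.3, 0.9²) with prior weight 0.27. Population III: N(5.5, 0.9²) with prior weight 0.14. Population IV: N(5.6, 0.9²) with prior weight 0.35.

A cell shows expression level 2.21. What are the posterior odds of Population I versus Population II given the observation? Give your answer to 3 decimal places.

Since P(k|x) ∝ π_k f_k(x), the posterior odds are π_i f_i(x) / (π_j f_j(x)).
Normal densities:
  p_I = 0.420845
  p_II = 0.0298988
  p_III = 0.000555789
  p_IV = 0.000367986
0.101003 / 0.00807268 ≈ 12.512

12.512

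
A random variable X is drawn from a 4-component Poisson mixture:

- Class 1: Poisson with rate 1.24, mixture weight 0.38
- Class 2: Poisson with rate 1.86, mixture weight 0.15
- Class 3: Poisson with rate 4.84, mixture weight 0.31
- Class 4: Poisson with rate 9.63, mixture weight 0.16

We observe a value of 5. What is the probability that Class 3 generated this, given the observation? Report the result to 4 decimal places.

0.7917

By Bayes' theorem, P(k | x) = P(Z=k) f_k(x) / Σ_j P(Z=j) f_j(x).
Component likelihoods at x = 5:
  f_1 = e^(−1.24)·1.24^5/5! = 0.00706972
  f_2 = e^(−1.86)·1.86^5/5! = 0.0288799
  f_3 = e^(−4.84)·4.84^5/5! = 0.175009
  f_4 = e^(−9.63)·9.63^5/5! = 0.0453622
Weight by the priors:
  P(Z=1)·f_1 = 0.38 × 0.00706972 = 0.00268649
  P(Z=2)·f_2 = 0.15 × 0.0288799 = 0.00433199
  P(Z=3)·f_3 = 0.31 × 0.175009 = 0.0542528
  P(Z=4)·f_4 = 0.16 × 0.0453622 = 0.00725796
Marginal: 0.00268649 + 0.00433199 + 0.0542528 + 0.00725796 = 0.0685292
So the posterior for Class 3 is 0.0542528 / 0.0685292 ≈ 0.7917.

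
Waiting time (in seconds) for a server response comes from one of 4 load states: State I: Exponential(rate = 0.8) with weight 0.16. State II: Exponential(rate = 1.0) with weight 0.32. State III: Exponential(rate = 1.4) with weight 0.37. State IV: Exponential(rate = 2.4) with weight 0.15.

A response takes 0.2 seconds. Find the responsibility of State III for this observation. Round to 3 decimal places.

0.397

By Bayes' theorem, P(k | x) = w_k f_k(x) / Σ_j w_j f_j(x).
Exponential densities:
  f_I = 0.681715
  f_II = 0.818731
  f_III = 1.0581
  f_IV = 1.48508
Unnormalised posteriors:
  w_I·f_I = 0.16 × 0.681715 = 0.109074
  w_II·f_II = 0.32 × 0.818731 = 0.261994
  w_III·f_III = 0.37 × 1.0581 = 0.391496
  w_IV·f_IV = 0.15 × 1.48508 = 0.222762
Evidence: 0.109074 + 0.261994 + 0.391496 + 0.222762 = 0.985326
P(State III | 0.2 seconds) ≈ 0.397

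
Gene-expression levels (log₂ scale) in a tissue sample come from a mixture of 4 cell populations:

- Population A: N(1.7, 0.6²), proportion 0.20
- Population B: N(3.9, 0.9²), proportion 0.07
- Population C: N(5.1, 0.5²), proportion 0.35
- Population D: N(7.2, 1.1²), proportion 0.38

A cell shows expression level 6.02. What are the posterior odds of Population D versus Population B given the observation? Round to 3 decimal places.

40.043

Since P(k|x) ∝ π_k f_k(x), the posterior odds are π_i f_i(x) / (π_j f_j(x)).
Normal densities:
  L_A = (1/(0.6·√(2π)))·exp(−(6.02−1.7)²/(2·0.6²)) = 0.664904·exp(-25.92000) = 3.67998e-12
  L_B = (1/(0.9·√(2π)))·exp(−(6.02−3.9)²/(2·0.9²)) = 0.443269·exp(-2.77432) = 0.0276564
  L_C = (1/(0.5·√(2π)))·exp(−(6.02−5.1)²/(2·0.5²)) = 0.797885·exp(-1.69280) = 0.146814
  L_D = (1/(1.1·√(2π)))·exp(−(6.02−7.2)²/(2·1.1²)) = 0.362675·exp(-0.57537) = 0.204003
Posterior odds = (π_D·L_D) / (π_B·L_B) = (0.38·0.204003) / (0.07·0.0276564) = 0.0775211 / 0.00193595 ≈ 40.043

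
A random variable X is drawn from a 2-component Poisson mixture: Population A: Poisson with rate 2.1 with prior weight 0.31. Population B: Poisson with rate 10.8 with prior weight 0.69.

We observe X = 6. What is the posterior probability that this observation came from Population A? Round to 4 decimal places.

P(component k | x) = π_k·f_k(x) / marginal(x), where marginal(x) = Σ_j π_j·f_j(x).
Poisson probabilities:
  p_A = e^(−2.1)·2.1^6/6! = 0.014587
  p_B = e^(−10.8)·10.8^6/6! = 0.0449603
Multiply by the mixture weights:
  π_A·p_A = 0.31 × 0.014587 = 0.00452196
  π_B·p_B = 0.69 × 0.0449603 = 0.0310226
Marginal: 0.00452196 + 0.0310226 = 0.0355446
So the posterior for Population A is 0.00452196 / 0.0355446 ≈ 0.1272.

0.1272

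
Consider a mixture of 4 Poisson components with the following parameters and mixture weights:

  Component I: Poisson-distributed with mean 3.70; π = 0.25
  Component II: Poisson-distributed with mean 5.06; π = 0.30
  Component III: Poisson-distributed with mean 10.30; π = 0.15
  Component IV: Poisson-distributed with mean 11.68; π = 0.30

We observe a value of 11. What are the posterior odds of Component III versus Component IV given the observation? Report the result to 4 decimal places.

0.4985

Posterior odds = (P(Z=i) f_i(x)) / (P(Z=j) f_j(x)); the normalising sum cancels.
Evaluate each component's likelihood at the observed value:
  L_I = e^(−3.70)·3.70^11/11! = 0.00110198
  L_II = e^(−5.06)·5.06^11/11! = 0.00885054
  L_III = e^(−10.30)·10.30^11/11! = 0.116633
  L_IV = e^(−11.68)·11.68^11/11! = 0.116992
Odds = (0.15/0.30) × (0.116633/0.116992) = 0.5 × 0.99693 ≈ 0.4985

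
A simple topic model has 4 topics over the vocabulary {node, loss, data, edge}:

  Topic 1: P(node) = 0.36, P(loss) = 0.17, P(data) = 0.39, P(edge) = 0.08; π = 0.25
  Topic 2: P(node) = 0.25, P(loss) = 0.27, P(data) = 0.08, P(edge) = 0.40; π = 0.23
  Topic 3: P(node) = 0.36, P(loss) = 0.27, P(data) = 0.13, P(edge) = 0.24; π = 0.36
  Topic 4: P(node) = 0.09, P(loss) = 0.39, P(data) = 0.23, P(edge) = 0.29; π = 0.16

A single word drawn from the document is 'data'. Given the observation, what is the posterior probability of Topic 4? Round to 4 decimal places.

P(component k | x) = w_k·f_k(x) / marginal(x), where marginal(x) = Σ_j w_j·f_j(x).
Evaluate each component's likelihood at the observed value:
  L_1 = 0.39
  L_2 = 0.08
  L_3 = 0.13
  L_4 = 0.23
Weight by the priors:
  w_1·L_1 = 0.25 × 0.39 = 0.0975
  w_2·L_2 = 0.23 × 0.08 = 0.0184
  w_3·L_3 = 0.36 × 0.13 = 0.0468
  w_4·L_4 = 0.16 × 0.23 = 0.0368
Evidence: 0.0975 + 0.0184 + 0.0468 + 0.0368 = 0.1995
P(Topic 4 | x) = 0.0368 / 0.1995 ≈ 0.1845

0.1845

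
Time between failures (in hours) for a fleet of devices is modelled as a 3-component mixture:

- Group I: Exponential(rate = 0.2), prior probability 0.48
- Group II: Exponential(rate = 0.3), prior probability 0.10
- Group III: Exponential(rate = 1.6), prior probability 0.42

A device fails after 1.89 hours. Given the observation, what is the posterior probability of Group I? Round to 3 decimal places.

0.570

P(component k | x) = P(Z=k)·f_k(x) / marginal(x), where marginal(x) = Σ_j P(Z=j)·f_j(x).
Component likelihoods at x = 1.89 hours:
  L_I = 0.137046
  L_II = 0.170167
  L_III = 0.0777702
Multiply by the mixture weights:
  P(Z=I)·L_I = 0.48 × 0.137046 = 0.0657821
  P(Z=II)·L_II = 0.10 × 0.170167 = 0.0170167
  P(Z=III)·L_III = 0.42 × 0.0777702 = 0.0326635
Evidence: 0.0657821 + 0.0170167 + 0.0326635 = 0.115462
So the posterior for Group I is 0.0657821 / 0.115462 ≈ 0.570.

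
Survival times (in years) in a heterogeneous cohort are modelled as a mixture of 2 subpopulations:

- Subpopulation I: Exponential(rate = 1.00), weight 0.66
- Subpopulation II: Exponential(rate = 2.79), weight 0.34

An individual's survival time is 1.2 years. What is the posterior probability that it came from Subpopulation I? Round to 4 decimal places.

P(component k | x) = π_k·f_k(x) / marginal(x), where marginal(x) = Σ_j π_j·f_j(x).
Component likelihoods at x = 1.2 years:
  f_I = 1.00·e^(−1.00·1.2) = 1.00·e^(−1.2000) = 0.301194
  f_II = 2.79·e^(−2.79·1.2) = 2.79·e^(−3.3480) = 0.0980813
Prior × likelihood for each component:
  π_I·f_I = 0.66 × 0.301194 = 0.198788
  π_II·f_II = 0.34 × 0.0980813 = 0.0333476
Denominator: 0.198788 + 0.0333476 = 0.232136
Responsibility of Subpopulation I: 0.198788 / 0.232136 ≈ 0.8563

0.8563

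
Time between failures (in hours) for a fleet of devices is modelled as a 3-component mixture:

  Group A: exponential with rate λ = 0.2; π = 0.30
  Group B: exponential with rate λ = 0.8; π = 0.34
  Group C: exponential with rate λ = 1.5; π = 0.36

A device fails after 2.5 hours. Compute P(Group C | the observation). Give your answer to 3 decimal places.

The responsibility of component k is π_k f_k(x) divided by Σ_j π_j f_j(x).
Component likelihoods at x = 2.5 hours:
  p_A = 0.2·e^(−0.2·2.5) = 0.2·e^(−0.5000) = 0.121306
  p_B = 0.8·e^(−0.8·2.5) = 0.8·e^(−2.0000) = 0.108268
  p_C = 1.5·e^(−1.5·2.5) = 1.5·e^(−3.7500) = 0.0352766
Multiply by the mixture weights:
  π_A·p_A = 0.30 × 0.121306 = 0.0363918
  π_B·p_B = 0.34 × 0.108268 = 0.0368112
  π_C·p_C = 0.36 × 0.0352766 = 0.0126996
Normaliser: 0.0363918 + 0.0368112 + 0.0126996 = 0.0859026
P(Group C | the observation) ≈ 0.148

0.148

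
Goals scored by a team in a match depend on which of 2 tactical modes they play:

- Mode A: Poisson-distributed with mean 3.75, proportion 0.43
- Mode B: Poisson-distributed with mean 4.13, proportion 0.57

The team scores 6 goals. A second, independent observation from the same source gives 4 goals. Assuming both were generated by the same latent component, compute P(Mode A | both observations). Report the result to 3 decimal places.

0.381

Posterior ∝ prior × likelihood, so P(k | x) ∝ π_k f_k(x); normalise over all components.
Since both observations come from the same component, the likelihood for component k is f_k(x₁)·f_k(x₂).
  p_A = [e^(−3.75)·3.75^6/6! = 0.0908345] × [0.19378] = 0.0176019
  p_B = [e^(−4.13)·4.13^6/6! = 0.110849] × [0.194963] = 0.0216115
Unnormalised posteriors:
  π_A·p_A = 0.43 × 0.0176019 = 0.00756883
  π_B·p_B = 0.57 × 0.0216115 = 0.0123185
Marginal: 0.00756883 + 0.0123185 = 0.0198874
P(Mode A | x) = 0.00756883 / 0.0198874 ≈ 0.381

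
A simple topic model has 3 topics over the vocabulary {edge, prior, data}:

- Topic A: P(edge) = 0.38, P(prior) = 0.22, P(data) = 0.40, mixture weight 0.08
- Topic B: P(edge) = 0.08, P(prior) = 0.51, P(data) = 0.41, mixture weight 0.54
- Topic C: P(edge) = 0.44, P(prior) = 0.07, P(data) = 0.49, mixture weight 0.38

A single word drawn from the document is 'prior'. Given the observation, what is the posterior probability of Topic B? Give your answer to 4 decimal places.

The responsibility of component k is π_k f_k(x) divided by Σ_j π_j f_j(x).
Categorical probabilities:
  L_A = 0.22
  L_B = 0.51
  L_C = 0.07
Multiply by the mixture weights:
  π_A·L_A = 0.08 × 0.22 = 0.0176
  π_B·L_B = 0.54 × 0.51 = 0.2754
  π_C·L_C = 0.38 × 0.07 = 0.0266
Denominator: 0.0176 + 0.2754 + 0.0266 = 0.3196
Responsibility of Topic B: 0.2754 / 0.3196 ≈ 0.8617

0.8617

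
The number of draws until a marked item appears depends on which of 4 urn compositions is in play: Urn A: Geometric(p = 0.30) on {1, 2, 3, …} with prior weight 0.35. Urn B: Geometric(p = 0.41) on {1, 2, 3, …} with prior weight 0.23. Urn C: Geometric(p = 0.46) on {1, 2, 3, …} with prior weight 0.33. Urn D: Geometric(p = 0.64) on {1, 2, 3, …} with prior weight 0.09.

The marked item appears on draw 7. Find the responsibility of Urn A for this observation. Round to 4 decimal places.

0.6109

The responsibility of component k is π_k f_k(x) divided by Σ_j π_j f_j(x).
Geometric probabilities:
  p_A = 0.0352947
  p_B = 0.017294
  p_C = 0.0114057
  p_D = 0.00139314
Prior × likelihood for each component:
  π_A·p_A = 0.35 × 0.0352947 = 0.0123531
  π_B·p_B = 0.23 × 0.017294 = 0.00397762
  π_C·p_C = 0.33 × 0.0114057 = 0.00376387
  π_D·p_D = 0.09 × 0.00139314 = 0.000125383
Sum: 0.0123531 + 0.00397762 + 0.00376387 + 0.000125383 = 0.02022
P(Urn A | 7) ≈ 0.6109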